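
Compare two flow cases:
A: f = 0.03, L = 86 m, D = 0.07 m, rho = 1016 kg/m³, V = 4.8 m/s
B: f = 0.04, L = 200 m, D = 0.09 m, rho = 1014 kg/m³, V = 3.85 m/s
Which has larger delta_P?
delta_P(A) = 431.4 kPa, delta_P(B) = 668 kPa. Answer: B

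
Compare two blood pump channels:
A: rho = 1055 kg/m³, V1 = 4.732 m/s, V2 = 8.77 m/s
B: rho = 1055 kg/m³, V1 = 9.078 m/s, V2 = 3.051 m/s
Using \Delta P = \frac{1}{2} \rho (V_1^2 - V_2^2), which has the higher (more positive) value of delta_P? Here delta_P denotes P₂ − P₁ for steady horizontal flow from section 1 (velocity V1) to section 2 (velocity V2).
delta_P(A) = -28.76 kPa, delta_P(B) = 38.56 kPa. Answer: B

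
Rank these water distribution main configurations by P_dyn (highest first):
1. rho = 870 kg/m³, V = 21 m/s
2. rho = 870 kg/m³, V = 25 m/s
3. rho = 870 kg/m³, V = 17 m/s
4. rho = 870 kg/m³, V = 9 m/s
Case 1: P_dyn = 191.8 kPa
Case 2: P_dyn = 271.9 kPa
Case 3: P_dyn = 125.7 kPa
Case 4: P_dyn = 35.23 kPa
Ranking (highest first): 2, 1, 3, 4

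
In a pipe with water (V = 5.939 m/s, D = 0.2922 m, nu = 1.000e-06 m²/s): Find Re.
Formula: Re = \frac{V D}{\nu}
Re = 5.939·0.2922/1.000e-06 = 1.735e+06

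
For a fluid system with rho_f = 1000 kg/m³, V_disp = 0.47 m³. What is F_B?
Formula: F_B = \rho_f g V_{disp}
F_B = 1000·9.81·0.47 = 4611 N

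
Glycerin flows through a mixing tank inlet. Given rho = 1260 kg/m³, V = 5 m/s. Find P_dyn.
Formula: P_{dyn} = \frac{1}{2} \rho V^2
P_dyn = 0.5·1260·5²/1000 = 15.75 kPa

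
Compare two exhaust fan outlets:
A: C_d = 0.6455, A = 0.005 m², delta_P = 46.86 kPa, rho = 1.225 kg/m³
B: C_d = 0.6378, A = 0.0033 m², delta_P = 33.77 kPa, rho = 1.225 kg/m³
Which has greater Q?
Q(A) = 892.7 L/s, Q(B) = 494.2 L/s. Answer: A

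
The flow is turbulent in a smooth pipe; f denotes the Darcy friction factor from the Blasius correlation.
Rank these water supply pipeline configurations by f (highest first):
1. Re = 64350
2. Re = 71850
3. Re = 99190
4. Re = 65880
Case 1: f = 0.01984
Case 2: f = 0.0193
Case 3: f = 0.01781
Case 4: f = 0.01972
Ranking (highest first): 1, 4, 2, 3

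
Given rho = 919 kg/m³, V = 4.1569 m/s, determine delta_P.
Formula: V = \sqrt{\frac{2 \Delta P}{\rho}}
Substituting knowns: 4.1569 = √(2·(delta_P·1000)/919)
Solving for delta_P: delta_P = 4.1569²·919/2/1000 = 7.94 kPa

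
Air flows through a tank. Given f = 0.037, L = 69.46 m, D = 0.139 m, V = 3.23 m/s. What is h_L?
Formula: h_L = f \frac{L}{D} \frac{V^2}{2g}
h_L = 0.037·(69.46/0.139)·3.23²/(2·9.81) = 9.832 m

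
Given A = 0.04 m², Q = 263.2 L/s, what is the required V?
Formula: Q = A V
Substituting knowns: 263.2 = 0.04·V·1000
Solving for V: V = (263.2/1000)/0.04 = 6.58 m/s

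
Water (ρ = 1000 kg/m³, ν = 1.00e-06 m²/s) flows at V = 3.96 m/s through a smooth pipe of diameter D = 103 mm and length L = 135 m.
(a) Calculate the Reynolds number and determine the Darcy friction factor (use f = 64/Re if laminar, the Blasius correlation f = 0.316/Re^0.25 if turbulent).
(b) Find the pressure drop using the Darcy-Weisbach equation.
(a) Re = V·D/ν = 3.96·0.103/1.00e-06 = 407880 → turbulent (Re > 4000); f = 0.316/Re^0.25 = 0.316/407880^0.25 = 0.012504 (Blasius is strictly valid for Re ≲ 1e5; used here as the smooth-pipe estimate the problem specifies)
(b) Darcy-Weisbach: ΔP = f·(L/D)·½ρV²/1000 = 0.012504·(135/0.103)·½·1000·3.96²/1000 = 128.5 kPa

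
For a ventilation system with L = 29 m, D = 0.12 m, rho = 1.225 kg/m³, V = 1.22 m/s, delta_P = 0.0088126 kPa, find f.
Formula: \Delta P = f \frac{L}{D} \frac{\rho V^2}{2}
Substituting knowns: 0.0088126 = f·(29/0.12)·0.5·1.225·1.22²/1000
Solving for f: f = (0.0088126·1000)/((29/0.12)·0.5·1.225·1.22²) = 0.04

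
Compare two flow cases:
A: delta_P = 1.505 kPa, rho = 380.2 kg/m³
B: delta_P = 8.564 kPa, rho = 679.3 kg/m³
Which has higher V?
V(A) = 2.814 m/s, V(B) = 5.021 m/s. Answer: B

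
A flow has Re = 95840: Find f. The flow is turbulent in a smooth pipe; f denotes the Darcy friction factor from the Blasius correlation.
Formula: f = \frac{0.316}{Re^{0.25}}
f = 0.316/95840^0.25 = 0.01796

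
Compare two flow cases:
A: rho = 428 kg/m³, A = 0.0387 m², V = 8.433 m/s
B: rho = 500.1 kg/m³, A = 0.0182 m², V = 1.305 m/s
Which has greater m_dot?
m_dot(A) = 139.7 kg/s, m_dot(B) = 11.88 kg/s. Answer: A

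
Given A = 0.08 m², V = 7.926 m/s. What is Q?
Formula: Q = A V
Q = 0.08·7.926·1000 = 634.1 L/s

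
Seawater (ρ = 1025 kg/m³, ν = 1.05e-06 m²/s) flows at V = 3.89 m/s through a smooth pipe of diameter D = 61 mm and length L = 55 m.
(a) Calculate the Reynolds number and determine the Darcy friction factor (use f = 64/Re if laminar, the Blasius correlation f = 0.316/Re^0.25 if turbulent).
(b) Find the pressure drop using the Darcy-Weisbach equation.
(a) Re = V·D/ν = 3.89·0.061/1.05e-06 = 225990 → turbulent (Re > 4000); f = 0.316/Re^0.25 = 0.316/225990^0.25 = 0.014493 (Blasius is strictly valid for Re ≲ 1e5; used here as the smooth-pipe estimate the problem specifies)
(b) Darcy-Weisbach: ΔP = f·(L/D)·½ρV²/1000 = 0.014493·(55/0.061)·½·1025·3.89²/1000 = 101.3 kPa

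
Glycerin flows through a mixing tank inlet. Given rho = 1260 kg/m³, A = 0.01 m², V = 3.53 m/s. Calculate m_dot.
Formula: \dot{m} = \rho A V
m_dot = 1260·0.01·3.53 = 44.48 kg/s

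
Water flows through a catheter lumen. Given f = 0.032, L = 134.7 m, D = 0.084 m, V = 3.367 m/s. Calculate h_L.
Formula: h_L = f \frac{L}{D} \frac{V^2}{2g}
h_L = 0.032·(134.7/0.084)·3.367²/(2·9.81) = 29.65 m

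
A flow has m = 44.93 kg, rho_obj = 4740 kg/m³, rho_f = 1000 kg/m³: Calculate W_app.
Formula: W_{app} = mg\left(1 - \frac{\rho_f}{\rho_{obj}}\right)
W_app = 44.93·9.81·(1 − 1000/4740) = 347.8 N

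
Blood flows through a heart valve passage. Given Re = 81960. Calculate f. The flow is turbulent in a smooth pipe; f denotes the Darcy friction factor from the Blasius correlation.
Formula: f = \frac{0.316}{Re^{0.25}}
f = 0.316/81960^0.25 = 0.01868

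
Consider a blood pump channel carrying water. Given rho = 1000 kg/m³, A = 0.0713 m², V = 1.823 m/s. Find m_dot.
Formula: \dot{m} = \rho A V
m_dot = 1000·0.0713·1.823 = 130 kg/s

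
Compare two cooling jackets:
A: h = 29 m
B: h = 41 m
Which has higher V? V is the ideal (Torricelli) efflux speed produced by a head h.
V(A) = 23.85 m/s, V(B) = 28.36 m/s. Answer: B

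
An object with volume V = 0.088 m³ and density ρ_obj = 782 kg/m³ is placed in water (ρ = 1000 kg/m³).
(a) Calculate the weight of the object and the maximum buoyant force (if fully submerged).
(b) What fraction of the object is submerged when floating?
(a) W=rho_obj*g*V=782*9.81*0.088=675.1 N; F_B(max)=rho*g*V=1000*9.81*0.088=863.3 N
(b) Floating fraction=rho_obj/rho=782/1000=0.782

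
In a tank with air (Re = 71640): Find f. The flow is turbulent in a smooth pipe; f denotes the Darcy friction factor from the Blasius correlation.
Formula: f = \frac{0.316}{Re^{0.25}}
f = 0.316/71640^0.25 = 0.01932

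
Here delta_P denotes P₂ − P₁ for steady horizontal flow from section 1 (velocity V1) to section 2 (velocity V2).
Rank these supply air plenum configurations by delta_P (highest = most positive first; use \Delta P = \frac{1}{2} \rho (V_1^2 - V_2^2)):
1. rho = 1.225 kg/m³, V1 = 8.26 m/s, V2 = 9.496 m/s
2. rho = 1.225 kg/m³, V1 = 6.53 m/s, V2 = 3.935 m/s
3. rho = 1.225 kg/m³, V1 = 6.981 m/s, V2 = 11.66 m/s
Case 1: delta_P = -0.01344 kPa
Case 2: delta_P = 0.01663 kPa
Case 3: delta_P = -0.05342 kPa
Ranking (highest first): 2, 1, 3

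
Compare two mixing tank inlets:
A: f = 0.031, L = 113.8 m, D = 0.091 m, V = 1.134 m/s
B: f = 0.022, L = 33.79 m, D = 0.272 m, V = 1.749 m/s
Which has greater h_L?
h_L(A) = 2.541 m, h_L(B) = 0.4261 m. Answer: A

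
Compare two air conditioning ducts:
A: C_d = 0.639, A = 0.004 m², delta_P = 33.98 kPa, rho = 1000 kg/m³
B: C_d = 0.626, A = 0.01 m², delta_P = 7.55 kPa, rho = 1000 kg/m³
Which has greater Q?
Q(A) = 21.07 L/s, Q(B) = 24.33 L/s. Answer: B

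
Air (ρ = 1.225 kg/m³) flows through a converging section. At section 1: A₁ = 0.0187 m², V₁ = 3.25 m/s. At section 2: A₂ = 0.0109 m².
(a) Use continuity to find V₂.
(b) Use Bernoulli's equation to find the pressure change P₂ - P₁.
(a) Continuity: A₁V₁=A₂V₂ -> V₂=A₁V₁/A₂=0.0187*3.25/0.0109=5.58 m/s
(b) Bernoulli: P₂-P₁=0.5*rho*(V₁^2-V₂^2)/1000=0.5*1.225*(3.25^2-5.58^2)/1000=-0.0126 kPa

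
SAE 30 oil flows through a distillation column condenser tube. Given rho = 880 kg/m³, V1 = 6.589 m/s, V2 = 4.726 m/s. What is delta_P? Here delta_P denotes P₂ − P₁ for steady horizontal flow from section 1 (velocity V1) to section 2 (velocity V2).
Formula: \Delta P = \frac{1}{2} \rho (V_1^2 - V_2^2)
delta_P = 0.5·880·(6.589² − 4.726²)/1000 = 9.275 kPa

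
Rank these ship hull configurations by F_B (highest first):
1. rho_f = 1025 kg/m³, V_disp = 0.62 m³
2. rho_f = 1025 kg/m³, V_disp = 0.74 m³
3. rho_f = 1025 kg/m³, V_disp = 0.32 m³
Case 1: F_B = 6234 N
Case 2: F_B = 7441 N
Case 3: F_B = 3218 N
Ranking (highest first): 2, 1, 3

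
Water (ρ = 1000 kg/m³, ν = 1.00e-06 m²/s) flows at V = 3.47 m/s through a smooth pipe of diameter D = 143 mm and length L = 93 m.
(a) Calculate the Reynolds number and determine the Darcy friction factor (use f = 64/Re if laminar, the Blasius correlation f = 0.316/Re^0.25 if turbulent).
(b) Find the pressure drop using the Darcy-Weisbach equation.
(a) Re = V·D/ν = 3.47·0.143/1.00e-06 = 496210 → turbulent (Re > 4000); f = 0.316/Re^0.25 = 0.316/496210^0.25 = 0.011906 (Blasius is strictly valid for Re ≲ 1e5; used here as the smooth-pipe estimate the problem specifies)
(b) Darcy-Weisbach: ΔP = f·(L/D)·½ρV²/1000 = 0.011906·(93/0.143)·½·1000·3.47²/1000 = 46.62 kPa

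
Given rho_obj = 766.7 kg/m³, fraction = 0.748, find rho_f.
Formula: f_{sub} = \frac{\rho_{obj}}{\rho_f}
Substituting knowns: 0.748 = 766.7/rho_f
Solving for rho_f: rho_f = 766.7/0.748 = 1025 kg/m³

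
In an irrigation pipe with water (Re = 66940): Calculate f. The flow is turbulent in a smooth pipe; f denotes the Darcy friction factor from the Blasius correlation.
Formula: f = \frac{0.316}{Re^{0.25}}
f = 0.316/66940^0.25 = 0.01965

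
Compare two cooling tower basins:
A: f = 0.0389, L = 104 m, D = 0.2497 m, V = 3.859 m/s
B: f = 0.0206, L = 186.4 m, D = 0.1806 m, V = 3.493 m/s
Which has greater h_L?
h_L(A) = 12.3 m, h_L(B) = 13.22 m. Answer: B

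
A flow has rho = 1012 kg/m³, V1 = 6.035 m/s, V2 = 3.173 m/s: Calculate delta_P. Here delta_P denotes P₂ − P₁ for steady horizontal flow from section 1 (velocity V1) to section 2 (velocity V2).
Formula: \Delta P = \frac{1}{2} \rho (V_1^2 - V_2^2)
delta_P = 0.5·1012·(6.035² − 3.173²)/1000 = 13.33 kPa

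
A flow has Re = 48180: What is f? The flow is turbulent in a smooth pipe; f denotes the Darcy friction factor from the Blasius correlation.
Formula: f = \frac{0.316}{Re^{0.25}}
f = 0.316/48180^0.25 = 0.02133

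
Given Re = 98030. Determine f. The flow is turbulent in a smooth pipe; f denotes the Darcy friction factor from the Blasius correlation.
Formula: f = \frac{0.316}{Re^{0.25}}
f = 0.316/98030^0.25 = 0.01786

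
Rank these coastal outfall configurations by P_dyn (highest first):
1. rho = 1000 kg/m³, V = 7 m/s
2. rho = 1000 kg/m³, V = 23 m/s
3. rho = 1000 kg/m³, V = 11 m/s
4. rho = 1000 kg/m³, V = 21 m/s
Case 1: P_dyn = 24.5 kPa
Case 2: P_dyn = 264.5 kPa
Case 3: P_dyn = 60.5 kPa
Case 4: P_dyn = 220.5 kPa
Ranking (highest first): 2, 4, 3, 1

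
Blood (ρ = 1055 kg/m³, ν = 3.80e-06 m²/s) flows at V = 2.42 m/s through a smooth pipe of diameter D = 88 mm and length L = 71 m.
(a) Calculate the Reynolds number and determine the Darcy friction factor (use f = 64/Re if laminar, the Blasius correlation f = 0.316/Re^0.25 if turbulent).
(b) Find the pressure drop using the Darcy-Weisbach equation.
(a) Re = V·D/ν = 2.42·0.088/3.80e-06 = 56042 → turbulent (Re > 4000); f = 0.316/Re^0.25 = 0.316/56042^0.25 = 0.020538
(b) Darcy-Weisbach: ΔP = f·(L/D)·½ρV²/1000 = 0.020538·(71/0.088)·½·1055·2.42²/1000 = 51.19 kPa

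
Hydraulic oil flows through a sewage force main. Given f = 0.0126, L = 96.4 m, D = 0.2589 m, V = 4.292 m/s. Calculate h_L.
Formula: h_L = f \frac{L}{D} \frac{V^2}{2g}
h_L = 0.0126·(96.4/0.2589)·4.292²/(2·9.81) = 4.405 m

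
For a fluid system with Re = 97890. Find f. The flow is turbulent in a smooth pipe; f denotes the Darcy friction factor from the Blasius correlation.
Formula: f = \frac{0.316}{Re^{0.25}}
f = 0.316/97890^0.25 = 0.01786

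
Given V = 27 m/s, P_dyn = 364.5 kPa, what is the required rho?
Formula: P_{dyn} = \frac{1}{2} \rho V^2
Substituting knowns: 364.5 = 0.5·rho·27²/1000
Solving for rho: rho = 2·(364.5·1000)/27² = 1000 kg/m³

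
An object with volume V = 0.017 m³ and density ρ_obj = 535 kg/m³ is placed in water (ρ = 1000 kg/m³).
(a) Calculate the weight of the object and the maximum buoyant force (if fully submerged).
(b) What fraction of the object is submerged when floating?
(a) W=rho_obj*g*V=535*9.81*0.017=89.2 N; F_B(max)=rho*g*V=1000*9.81*0.017=166.8 N
(b) Floating fraction=rho_obj/rho=535/1000=0.535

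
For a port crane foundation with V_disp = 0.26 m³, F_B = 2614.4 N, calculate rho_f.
Formula: F_B = \rho_f g V_{disp}
Substituting knowns: 2614.4 = rho_f·9.81·0.26
Solving for rho_f: rho_f = 2614.4/(9.81·0.26) = 1025 kg/m³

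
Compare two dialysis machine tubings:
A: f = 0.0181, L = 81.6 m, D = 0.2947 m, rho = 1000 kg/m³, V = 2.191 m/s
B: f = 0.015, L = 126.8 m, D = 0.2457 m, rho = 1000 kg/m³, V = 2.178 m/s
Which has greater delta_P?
delta_P(A) = 12.03 kPa, delta_P(B) = 18.36 kPa. Answer: B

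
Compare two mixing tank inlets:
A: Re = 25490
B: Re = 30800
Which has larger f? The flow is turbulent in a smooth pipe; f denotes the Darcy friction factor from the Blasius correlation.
f(A) = 0.02501, f(B) = 0.02385. Answer: A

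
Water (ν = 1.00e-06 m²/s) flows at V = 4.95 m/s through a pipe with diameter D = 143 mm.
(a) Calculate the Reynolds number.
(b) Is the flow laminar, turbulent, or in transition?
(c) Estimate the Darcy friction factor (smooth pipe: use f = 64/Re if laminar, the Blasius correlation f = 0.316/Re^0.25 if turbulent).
(a) Re = V·D/ν = 4.95·0.143/1.00e-06 = 707850
(b) Flow regime: turbulent (Re > 4000)
(c) Friction factor: f = 0.316/Re^0.25 = 0.316/707850^0.25 = 0.01089 (Blasius is strictly valid for Re ≲ 1e5; used here as the smooth-pipe estimate the problem specifies)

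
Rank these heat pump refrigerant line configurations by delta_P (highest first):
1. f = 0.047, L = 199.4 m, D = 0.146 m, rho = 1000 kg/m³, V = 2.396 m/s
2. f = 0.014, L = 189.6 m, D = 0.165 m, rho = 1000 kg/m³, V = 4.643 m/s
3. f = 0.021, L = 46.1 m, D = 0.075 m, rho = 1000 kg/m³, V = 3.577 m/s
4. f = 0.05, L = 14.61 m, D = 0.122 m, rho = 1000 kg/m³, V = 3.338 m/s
Case 1: delta_P = 184.3 kPa
Case 2: delta_P = 173.4 kPa
Case 3: delta_P = 82.58 kPa
Case 4: delta_P = 33.36 kPa
Ranking (highest first): 1, 2, 3, 4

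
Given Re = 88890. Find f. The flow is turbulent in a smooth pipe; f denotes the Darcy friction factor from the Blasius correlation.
Formula: f = \frac{0.316}{Re^{0.25}}
f = 0.316/88890^0.25 = 0.0183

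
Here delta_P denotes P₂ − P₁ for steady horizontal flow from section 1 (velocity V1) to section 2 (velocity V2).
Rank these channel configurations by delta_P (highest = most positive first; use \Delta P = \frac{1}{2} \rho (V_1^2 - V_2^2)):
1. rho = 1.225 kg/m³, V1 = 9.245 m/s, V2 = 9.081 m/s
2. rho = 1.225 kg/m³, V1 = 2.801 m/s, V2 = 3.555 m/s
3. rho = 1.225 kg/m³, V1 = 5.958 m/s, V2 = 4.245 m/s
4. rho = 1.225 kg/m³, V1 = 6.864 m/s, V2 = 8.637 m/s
Case 1: delta_P = 0.001841 kPa
Case 2: delta_P = -0.002935 kPa
Case 3: delta_P = 0.01071 kPa
Case 4: delta_P = -0.01683 kPa
Ranking (highest first): 3, 1, 2, 4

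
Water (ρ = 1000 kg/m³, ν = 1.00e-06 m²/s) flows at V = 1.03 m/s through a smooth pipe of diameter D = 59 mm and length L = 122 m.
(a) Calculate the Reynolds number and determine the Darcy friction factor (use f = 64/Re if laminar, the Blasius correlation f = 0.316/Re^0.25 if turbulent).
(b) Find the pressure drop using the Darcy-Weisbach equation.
(a) Re = V·D/ν = 1.03·0.059/1.00e-06 = 60770 → turbulent (Re > 4000); f = 0.316/Re^0.25 = 0.316/60770^0.25 = 0.020126
(b) Darcy-Weisbach: ΔP = f·(L/D)·½ρV²/1000 = 0.020126·(122/0.059)·½·1000·1.03²/1000 = 22.08 kPa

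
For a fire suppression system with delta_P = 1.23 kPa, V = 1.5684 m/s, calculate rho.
Formula: V = \sqrt{\frac{2 \Delta P}{\rho}}
Substituting knowns: 1.5684 = √(2·(1.23·1000)/rho)
Solving for rho: rho = 2·(1.23·1000)/1.5684² = 1000 kg/m³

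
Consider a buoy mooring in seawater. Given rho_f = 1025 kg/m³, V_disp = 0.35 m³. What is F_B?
Formula: F_B = \rho_f g V_{disp}
F_B = 1025·9.81·0.35 = 3519 N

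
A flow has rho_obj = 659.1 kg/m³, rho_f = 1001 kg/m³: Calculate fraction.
Formula: f_{sub} = \frac{\rho_{obj}}{\rho_f}
fraction = 659.1/1001 = 0.6584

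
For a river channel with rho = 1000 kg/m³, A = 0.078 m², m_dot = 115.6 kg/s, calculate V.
Formula: \dot{m} = \rho A V
Substituting knowns: 115.6 = 1000·0.078·V
Solving for V: V = 115.6/(1000·0.078) = 1.482 m/s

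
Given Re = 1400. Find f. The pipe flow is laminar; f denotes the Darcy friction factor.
Formula: f = \frac{64}{Re}
f = 64/1400 = 0.04571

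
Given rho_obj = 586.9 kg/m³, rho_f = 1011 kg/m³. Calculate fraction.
Formula: f_{sub} = \frac{\rho_{obj}}{\rho_f}
fraction = 586.9/1011 = 0.5805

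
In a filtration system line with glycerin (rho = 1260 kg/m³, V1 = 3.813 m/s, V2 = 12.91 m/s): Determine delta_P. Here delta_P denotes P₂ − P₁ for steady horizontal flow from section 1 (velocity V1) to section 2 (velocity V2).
Formula: \Delta P = \frac{1}{2} \rho (V_1^2 - V_2^2)
delta_P = 0.5·1260·(3.813² − 12.91²)/1000 = -95.84 kPa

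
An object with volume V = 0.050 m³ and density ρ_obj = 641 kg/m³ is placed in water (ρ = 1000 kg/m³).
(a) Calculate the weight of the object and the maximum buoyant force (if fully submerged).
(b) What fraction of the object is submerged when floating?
(a) W=rho_obj*g*V=641*9.81*0.050=314.4 N; F_B(max)=rho*g*V=1000*9.81*0.050=490.5 N
(b) Floating fraction=rho_obj/rho=641/1000=0.641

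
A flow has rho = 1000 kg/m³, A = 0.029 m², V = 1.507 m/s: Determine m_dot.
Formula: \dot{m} = \rho A V
m_dot = 1000·0.029·1.507 = 43.7 kg/s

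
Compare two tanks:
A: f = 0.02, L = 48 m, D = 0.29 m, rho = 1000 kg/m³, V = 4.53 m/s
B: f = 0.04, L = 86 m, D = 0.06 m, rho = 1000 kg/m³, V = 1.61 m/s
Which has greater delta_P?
delta_P(A) = 33.97 kPa, delta_P(B) = 74.31 kPa. Answer: B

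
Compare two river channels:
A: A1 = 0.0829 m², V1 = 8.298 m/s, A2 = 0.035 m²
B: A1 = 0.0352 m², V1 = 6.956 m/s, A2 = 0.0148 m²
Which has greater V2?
V2(A) = 19.65 m/s, V2(B) = 16.54 m/s. Answer: A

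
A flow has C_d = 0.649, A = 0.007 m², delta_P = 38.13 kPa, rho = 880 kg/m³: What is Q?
Formula: Q = C_d A \sqrt{\frac{2 \Delta P}{\rho}}
Q = 0.649·0.007·√(2·(38.13·1000)/880)·1000 = 42.29 L/s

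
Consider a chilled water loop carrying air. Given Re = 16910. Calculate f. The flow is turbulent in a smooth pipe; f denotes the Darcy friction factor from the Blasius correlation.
Formula: f = \frac{0.316}{Re^{0.25}}
f = 0.316/16910^0.25 = 0.02771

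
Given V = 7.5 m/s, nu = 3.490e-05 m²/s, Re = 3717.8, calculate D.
Formula: Re = \frac{V D}{\nu}
Substituting knowns: 3717.8 = 7.5·D/3.490e-05
Solving for D: D = 3717.8·3.490e-05/7.5 = 0.0173 m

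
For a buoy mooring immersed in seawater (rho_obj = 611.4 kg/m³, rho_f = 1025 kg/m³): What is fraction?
Formula: f_{sub} = \frac{\rho_{obj}}{\rho_f}
fraction = 611.4/1025 = 0.5965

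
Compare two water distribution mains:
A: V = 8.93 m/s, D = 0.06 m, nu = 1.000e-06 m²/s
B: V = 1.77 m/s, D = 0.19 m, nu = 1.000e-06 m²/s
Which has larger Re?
Re(A) = 535800, Re(B) = 336300. Answer: A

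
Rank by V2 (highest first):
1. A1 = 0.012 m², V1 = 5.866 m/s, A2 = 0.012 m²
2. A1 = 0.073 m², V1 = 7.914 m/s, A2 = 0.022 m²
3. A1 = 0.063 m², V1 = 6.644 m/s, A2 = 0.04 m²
Case 1: V2 = 5.866 m/s
Case 2: V2 = 26.26 m/s
Case 3: V2 = 10.46 m/s
Ranking (highest first): 2, 3, 1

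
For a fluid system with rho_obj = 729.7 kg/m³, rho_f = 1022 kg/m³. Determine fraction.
Formula: f_{sub} = \frac{\rho_{obj}}{\rho_f}
fraction = 729.7/1022 = 0.714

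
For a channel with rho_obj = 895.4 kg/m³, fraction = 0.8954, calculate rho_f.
Formula: f_{sub} = \frac{\rho_{obj}}{\rho_f}
Substituting knowns: 0.8954 = 895.4/rho_f
Solving for rho_f: rho_f = 895.4/0.8954 = 1000 kg/m³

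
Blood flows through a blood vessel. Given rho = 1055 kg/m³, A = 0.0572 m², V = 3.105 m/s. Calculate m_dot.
Formula: \dot{m} = \rho A V
m_dot = 1055·0.0572·3.105 = 187.4 kg/s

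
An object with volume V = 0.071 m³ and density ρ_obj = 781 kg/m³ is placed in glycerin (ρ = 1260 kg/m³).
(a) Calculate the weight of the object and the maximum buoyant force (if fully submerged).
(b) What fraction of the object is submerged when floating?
(a) W=rho_obj*g*V=781*9.81*0.071=544.0 N; F_B(max)=rho*g*V=1260*9.81*0.071=877.6 N
(b) Floating fraction=rho_obj/rho=781/1260=0.620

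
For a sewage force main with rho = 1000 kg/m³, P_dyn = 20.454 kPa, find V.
Formula: P_{dyn} = \frac{1}{2} \rho V^2
Substituting knowns: 20.454 = 0.5·1000·V²/1000
Solving for V: V = √(2·(20.454·1000)/1000) = 6.396 m/s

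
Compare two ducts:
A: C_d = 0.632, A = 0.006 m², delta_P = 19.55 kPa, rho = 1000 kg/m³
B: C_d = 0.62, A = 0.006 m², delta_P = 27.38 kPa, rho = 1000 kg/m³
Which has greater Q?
Q(A) = 23.71 L/s, Q(B) = 27.53 L/s. Answer: B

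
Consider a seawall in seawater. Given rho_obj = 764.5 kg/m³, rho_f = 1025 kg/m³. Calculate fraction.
Formula: f_{sub} = \frac{\rho_{obj}}{\rho_f}
fraction = 764.5/1025 = 0.7459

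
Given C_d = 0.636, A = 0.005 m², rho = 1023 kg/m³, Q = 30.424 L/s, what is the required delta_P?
Formula: Q = C_d A \sqrt{\frac{2 \Delta P}{\rho}}
Substituting knowns: 30.424 = 0.636·0.005·√(2·(delta_P·1000)/1023)·1000
Solving for delta_P: delta_P = ((30.424/1000)/(0.636·0.005))²·1023/2/1000 = 46.82 kPa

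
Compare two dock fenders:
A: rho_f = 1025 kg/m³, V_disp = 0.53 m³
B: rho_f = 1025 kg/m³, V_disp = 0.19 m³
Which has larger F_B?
F_B(A) = 5329 N, F_B(B) = 1910 N. Answer: A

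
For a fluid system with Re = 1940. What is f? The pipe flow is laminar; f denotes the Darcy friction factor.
Formula: f = \frac{64}{Re}
f = 64/1940 = 0.03299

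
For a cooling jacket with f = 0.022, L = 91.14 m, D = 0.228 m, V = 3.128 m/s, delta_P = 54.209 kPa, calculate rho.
Formula: \Delta P = f \frac{L}{D} \frac{\rho V^2}{2}
Substituting knowns: 54.209 = 0.022·(91.14/0.228)·0.5·rho·3.128²/1000
Solving for rho: rho = (54.209·1000)/(0.022·(91.14/0.228)·0.5·3.128²) = 1260 kg/m³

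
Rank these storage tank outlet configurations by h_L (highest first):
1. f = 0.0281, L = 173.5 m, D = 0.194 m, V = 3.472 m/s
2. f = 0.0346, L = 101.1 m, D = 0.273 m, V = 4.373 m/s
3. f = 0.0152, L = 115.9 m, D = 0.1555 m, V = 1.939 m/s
Case 1: h_L = 15.44 m
Case 2: h_L = 12.49 m
Case 3: h_L = 2.171 m
Ranking (highest first): 1, 2, 3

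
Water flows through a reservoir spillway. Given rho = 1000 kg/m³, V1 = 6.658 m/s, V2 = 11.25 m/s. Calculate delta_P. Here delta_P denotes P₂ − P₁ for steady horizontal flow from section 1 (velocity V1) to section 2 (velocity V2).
Formula: \Delta P = \frac{1}{2} \rho (V_1^2 - V_2^2)
delta_P = 0.5·1000·(6.658² − 11.25²)/1000 = -41.12 kPa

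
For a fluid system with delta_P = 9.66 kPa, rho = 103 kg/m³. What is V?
Formula: V = \sqrt{\frac{2 \Delta P}{\rho}}
V = √(2·(9.66·1000)/103) = 13.7 m/s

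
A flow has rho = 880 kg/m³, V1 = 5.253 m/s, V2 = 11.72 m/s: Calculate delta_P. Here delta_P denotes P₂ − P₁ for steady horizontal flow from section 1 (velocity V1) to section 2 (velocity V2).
Formula: \Delta P = \frac{1}{2} \rho (V_1^2 - V_2^2)
delta_P = 0.5·880·(5.253² − 11.72²)/1000 = -48.3 kPa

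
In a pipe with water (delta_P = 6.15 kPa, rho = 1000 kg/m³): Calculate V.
Formula: V = \sqrt{\frac{2 \Delta P}{\rho}}
V = √(2·(6.15·1000)/1000) = 3.507 m/s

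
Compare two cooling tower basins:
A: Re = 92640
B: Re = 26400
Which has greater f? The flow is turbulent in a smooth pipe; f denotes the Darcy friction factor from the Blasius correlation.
f(A) = 0.01811, f(B) = 0.02479. Answer: B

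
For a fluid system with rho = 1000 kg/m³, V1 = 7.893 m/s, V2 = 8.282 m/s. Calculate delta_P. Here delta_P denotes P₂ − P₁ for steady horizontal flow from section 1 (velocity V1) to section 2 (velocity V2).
Formula: \Delta P = \frac{1}{2} \rho (V_1^2 - V_2^2)
delta_P = 0.5·1000·(7.893² − 8.282²)/1000 = -3.146 kPa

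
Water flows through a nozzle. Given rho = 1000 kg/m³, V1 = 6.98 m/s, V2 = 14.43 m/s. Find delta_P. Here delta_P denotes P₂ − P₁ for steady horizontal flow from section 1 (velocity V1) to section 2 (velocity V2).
Formula: \Delta P = \frac{1}{2} \rho (V_1^2 - V_2^2)
delta_P = 0.5·1000·(6.98² − 14.43²)/1000 = -79.75 kPa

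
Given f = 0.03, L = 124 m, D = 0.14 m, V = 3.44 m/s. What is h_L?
Formula: h_L = f \frac{L}{D} \frac{V^2}{2g}
h_L = 0.03·(124/0.14)·3.44²/(2·9.81) = 16.03 m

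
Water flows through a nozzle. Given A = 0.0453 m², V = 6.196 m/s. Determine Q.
Formula: Q = A V
Q = 0.0453·6.196·1000 = 280.7 L/s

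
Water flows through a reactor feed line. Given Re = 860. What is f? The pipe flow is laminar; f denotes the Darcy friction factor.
Formula: f = \frac{64}{Re}
f = 64/860 = 0.07442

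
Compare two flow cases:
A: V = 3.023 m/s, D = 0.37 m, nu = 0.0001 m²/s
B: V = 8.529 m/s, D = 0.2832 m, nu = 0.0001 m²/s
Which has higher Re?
Re(A) = 11185, Re(B) = 24154. Answer: B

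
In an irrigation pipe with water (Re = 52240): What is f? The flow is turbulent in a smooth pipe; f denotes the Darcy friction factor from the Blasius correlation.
Formula: f = \frac{0.316}{Re^{0.25}}
f = 0.316/52240^0.25 = 0.0209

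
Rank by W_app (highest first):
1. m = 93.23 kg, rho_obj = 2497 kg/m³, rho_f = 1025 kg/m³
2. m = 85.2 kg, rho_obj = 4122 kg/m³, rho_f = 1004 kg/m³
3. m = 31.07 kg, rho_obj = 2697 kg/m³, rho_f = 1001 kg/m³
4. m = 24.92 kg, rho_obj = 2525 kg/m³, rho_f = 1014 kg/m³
Case 1: W_app = 539.2 N
Case 2: W_app = 632.2 N
Case 3: W_app = 191.7 N
Case 4: W_app = 146.3 N
Ranking (highest first): 2, 1, 3, 4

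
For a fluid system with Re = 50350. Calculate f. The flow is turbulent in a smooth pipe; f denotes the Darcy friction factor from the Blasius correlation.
Formula: f = \frac{0.316}{Re^{0.25}}
f = 0.316/50350^0.25 = 0.0211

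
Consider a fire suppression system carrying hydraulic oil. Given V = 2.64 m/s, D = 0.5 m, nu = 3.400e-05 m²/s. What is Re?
Formula: Re = \frac{V D}{\nu}
Re = 2.64·0.5/3.400e-05 = 38824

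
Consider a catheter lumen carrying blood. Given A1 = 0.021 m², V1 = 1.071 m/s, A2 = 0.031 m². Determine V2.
Formula: V_2 = \frac{A_1 V_1}{A_2}
V2 = 0.021·1.071/0.031 = 0.7255 m/s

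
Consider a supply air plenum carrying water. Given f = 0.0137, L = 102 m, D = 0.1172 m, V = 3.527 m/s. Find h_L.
Formula: h_L = f \frac{L}{D} \frac{V^2}{2g}
h_L = 0.0137·(102/0.1172)·3.527²/(2·9.81) = 7.56 m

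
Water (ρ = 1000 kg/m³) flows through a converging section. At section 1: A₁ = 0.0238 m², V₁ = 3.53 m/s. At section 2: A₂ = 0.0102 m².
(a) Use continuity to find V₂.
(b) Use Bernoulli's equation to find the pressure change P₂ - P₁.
(a) Continuity: A₁V₁=A₂V₂ -> V₂=A₁V₁/A₂=0.0238*3.53/0.0102=8.24 m/s
(b) Bernoulli: P₂-P₁=0.5*rho*(V₁^2-V₂^2)/1000=0.5*1000*(3.53^2-8.24^2)/1000=-27.72 kPa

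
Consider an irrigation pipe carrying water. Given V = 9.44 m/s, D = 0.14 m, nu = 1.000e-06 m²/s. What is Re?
Formula: Re = \frac{V D}{\nu}
Re = 9.44·0.14/1.000e-06 = 1.322e+06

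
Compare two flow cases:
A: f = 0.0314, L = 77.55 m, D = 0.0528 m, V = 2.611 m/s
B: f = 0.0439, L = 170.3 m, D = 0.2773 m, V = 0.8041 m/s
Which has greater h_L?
h_L(A) = 16.02 m, h_L(B) = 0.8885 m. Answer: A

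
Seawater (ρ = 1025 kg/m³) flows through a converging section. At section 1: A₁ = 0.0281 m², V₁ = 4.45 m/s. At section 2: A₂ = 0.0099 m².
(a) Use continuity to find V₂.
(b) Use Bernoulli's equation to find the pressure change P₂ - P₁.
(a) Continuity: A₁V₁=A₂V₂ -> V₂=A₁V₁/A₂=0.0281*4.45/0.0099=12.63 m/s
(b) Bernoulli: P₂-P₁=0.5*rho*(V₁^2-V₂^2)/1000=0.5*1025*(4.45^2-12.63^2)/1000=-71.6 kPa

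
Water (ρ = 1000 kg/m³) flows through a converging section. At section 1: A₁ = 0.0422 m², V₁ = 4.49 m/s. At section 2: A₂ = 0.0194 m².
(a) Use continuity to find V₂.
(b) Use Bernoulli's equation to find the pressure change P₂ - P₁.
(a) Continuity: A₁V₁=A₂V₂ -> V₂=A₁V₁/A₂=0.0422*4.49/0.0194=9.77 m/s
(b) Bernoulli: P₂-P₁=0.5*rho*(V₁^2-V₂^2)/1000=0.5*1000*(4.49^2-9.77^2)/1000=-37.65 kPa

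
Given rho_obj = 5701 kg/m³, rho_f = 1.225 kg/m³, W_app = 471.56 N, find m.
Formula: W_{app} = mg\left(1 - \frac{\rho_f}{\rho_{obj}}\right)
Substituting knowns: 471.56 = m·9.81·(1 − 1.225/5701)
Solving for m: m = 471.56/(9.81·(1 − 1.225/5701)) = 48.08 kg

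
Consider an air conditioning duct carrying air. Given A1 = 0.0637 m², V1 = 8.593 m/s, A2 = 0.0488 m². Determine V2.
Formula: V_2 = \frac{A_1 V_1}{A_2}
V2 = 0.0637·8.593/0.0488 = 11.22 m/s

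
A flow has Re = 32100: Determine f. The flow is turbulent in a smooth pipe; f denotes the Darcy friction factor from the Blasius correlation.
Formula: f = \frac{0.316}{Re^{0.25}}
f = 0.316/32100^0.25 = 0.02361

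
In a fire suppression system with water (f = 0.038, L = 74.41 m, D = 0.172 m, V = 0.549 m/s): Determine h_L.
Formula: h_L = f \frac{L}{D} \frac{V^2}{2g}
h_L = 0.038·(74.41/0.172)·0.549²/(2·9.81) = 0.2525 m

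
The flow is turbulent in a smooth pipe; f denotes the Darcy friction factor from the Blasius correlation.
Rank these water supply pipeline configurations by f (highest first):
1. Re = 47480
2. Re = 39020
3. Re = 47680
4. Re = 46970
Case 1: f = 0.02141
Case 2: f = 0.02248
Case 3: f = 0.02138
Case 4: f = 0.02147
Ranking (highest first): 2, 4, 1, 3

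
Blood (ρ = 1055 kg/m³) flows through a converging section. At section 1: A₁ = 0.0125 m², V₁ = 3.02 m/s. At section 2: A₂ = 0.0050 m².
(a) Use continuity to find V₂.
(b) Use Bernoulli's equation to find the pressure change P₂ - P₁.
(a) Continuity: A₁V₁=A₂V₂ -> V₂=A₁V₁/A₂=0.0125*3.02/0.0050=7.55 m/s
(b) Bernoulli: P₂-P₁=0.5*rho*(V₁^2-V₂^2)/1000=0.5*1055*(3.02^2-7.55^2)/1000=-25.26 kPa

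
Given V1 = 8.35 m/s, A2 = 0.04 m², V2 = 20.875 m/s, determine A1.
Formula: V_2 = \frac{A_1 V_1}{A_2}
Substituting knowns: 20.875 = A1·8.35/0.04
Solving for A1: A1 = 20.875·0.04/8.35 = 0.1 m²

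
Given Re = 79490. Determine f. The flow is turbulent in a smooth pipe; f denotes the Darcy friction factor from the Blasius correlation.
Formula: f = \frac{0.316}{Re^{0.25}}
f = 0.316/79490^0.25 = 0.01882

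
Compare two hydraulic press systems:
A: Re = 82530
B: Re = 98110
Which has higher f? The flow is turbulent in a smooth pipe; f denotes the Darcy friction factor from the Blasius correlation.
f(A) = 0.01864, f(B) = 0.01785. Answer: A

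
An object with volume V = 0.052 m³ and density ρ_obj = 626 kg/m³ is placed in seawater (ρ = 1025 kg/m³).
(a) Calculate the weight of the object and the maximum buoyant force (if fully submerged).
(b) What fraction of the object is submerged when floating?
(a) W=rho_obj*g*V=626*9.81*0.052=319.3 N; F_B(max)=rho*g*V=1025*9.81*0.052=522.9 N
(b) Floating fraction=rho_obj/rho=626/1025=0.611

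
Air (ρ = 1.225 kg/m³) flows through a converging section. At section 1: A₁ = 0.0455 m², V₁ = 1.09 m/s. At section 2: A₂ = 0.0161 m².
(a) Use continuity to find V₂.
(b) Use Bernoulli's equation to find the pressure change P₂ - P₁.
(a) Continuity: A₁V₁=A₂V₂ -> V₂=A₁V₁/A₂=0.0455*1.09/0.0161=3.08 m/s
(b) Bernoulli: P₂-P₁=0.5*rho*(V₁^2-V₂^2)/1000=0.5*1.225*(1.09^2-3.08^2)/1000=-0.005083 kPa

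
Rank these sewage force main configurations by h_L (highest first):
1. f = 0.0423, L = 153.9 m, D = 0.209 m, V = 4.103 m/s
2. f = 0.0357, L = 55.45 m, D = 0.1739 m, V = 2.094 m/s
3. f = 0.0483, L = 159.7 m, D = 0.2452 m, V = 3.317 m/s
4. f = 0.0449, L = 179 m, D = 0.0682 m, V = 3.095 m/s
Case 1: h_L = 26.73 m
Case 2: h_L = 2.544 m
Case 3: h_L = 17.64 m
Case 4: h_L = 57.54 m
Ranking (highest first): 4, 1, 3, 2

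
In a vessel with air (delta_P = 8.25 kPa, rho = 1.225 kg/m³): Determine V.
Formula: V = \sqrt{\frac{2 \Delta P}{\rho}}
V = √(2·(8.25·1000)/1.225) = 116.1 m/s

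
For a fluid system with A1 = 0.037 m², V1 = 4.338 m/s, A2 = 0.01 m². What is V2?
Formula: V_2 = \frac{A_1 V_1}{A_2}
V2 = 0.037·4.338/0.01 = 16.05 m/s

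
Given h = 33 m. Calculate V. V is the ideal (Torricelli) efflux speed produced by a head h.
Formula: V = \sqrt{2 g h}
V = √(2·9.81·33) = 25.45 m/s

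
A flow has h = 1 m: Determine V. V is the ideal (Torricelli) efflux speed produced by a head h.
Formula: V = \sqrt{2 g h}
V = √(2·9.81·1) = 4.429 m/s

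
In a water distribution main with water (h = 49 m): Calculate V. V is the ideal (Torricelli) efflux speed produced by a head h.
Formula: V = \sqrt{2 g h}
V = √(2·9.81·49) = 31.01 m/s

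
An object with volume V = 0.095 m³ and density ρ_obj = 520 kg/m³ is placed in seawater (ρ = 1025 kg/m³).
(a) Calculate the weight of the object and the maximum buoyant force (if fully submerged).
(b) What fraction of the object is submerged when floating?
(a) W=rho_obj*g*V=520*9.81*0.095=484.6 N; F_B(max)=rho*g*V=1025*9.81*0.095=955.2 N
(b) Floating fraction=rho_obj/rho=520/1025=0.507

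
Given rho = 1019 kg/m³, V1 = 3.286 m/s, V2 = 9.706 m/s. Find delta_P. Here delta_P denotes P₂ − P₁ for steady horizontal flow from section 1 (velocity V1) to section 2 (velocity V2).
Formula: \Delta P = \frac{1}{2} \rho (V_1^2 - V_2^2)
delta_P = 0.5·1019·(3.286² − 9.706²)/1000 = -42.5 kPa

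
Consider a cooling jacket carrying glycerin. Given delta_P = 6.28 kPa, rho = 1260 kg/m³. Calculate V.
Formula: V = \sqrt{\frac{2 \Delta P}{\rho}}
V = √(2·(6.28·1000)/1260) = 3.157 m/s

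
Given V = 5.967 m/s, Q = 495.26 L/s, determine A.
Formula: Q = A V
Substituting knowns: 495.26 = A·5.967·1000
Solving for A: A = (495.26/1000)/5.967 = 0.083 m²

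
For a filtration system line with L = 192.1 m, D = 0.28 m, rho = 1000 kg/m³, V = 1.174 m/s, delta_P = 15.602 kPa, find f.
Formula: \Delta P = f \frac{L}{D} \frac{\rho V^2}{2}
Substituting knowns: 15.602 = f·(192.1/0.28)·0.5·1000·1.174²/1000
Solving for f: f = (15.602·1000)/((192.1/0.28)·0.5·1000·1.174²) = 0.033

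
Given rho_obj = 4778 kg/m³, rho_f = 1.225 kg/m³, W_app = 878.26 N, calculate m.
Formula: W_{app} = mg\left(1 - \frac{\rho_f}{\rho_{obj}}\right)
Substituting knowns: 878.26 = m·9.81·(1 − 1.225/4778)
Solving for m: m = 878.26/(9.81·(1 − 1.225/4778)) = 89.55 kg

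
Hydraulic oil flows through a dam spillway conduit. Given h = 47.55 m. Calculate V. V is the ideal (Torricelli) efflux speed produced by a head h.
Formula: V = \sqrt{2 g h}
V = √(2·9.81·47.55) = 30.54 m/s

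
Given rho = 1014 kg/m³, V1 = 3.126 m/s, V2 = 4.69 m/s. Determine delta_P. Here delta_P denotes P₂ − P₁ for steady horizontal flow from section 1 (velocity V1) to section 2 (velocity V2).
Formula: \Delta P = \frac{1}{2} \rho (V_1^2 - V_2^2)
delta_P = 0.5·1014·(3.126² − 4.69²)/1000 = -6.198 kPa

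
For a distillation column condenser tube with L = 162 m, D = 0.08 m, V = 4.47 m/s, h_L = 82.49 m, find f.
Formula: h_L = f \frac{L}{D} \frac{V^2}{2g}
Substituting knowns: 82.49 = f·(162/0.08)·4.47²/(2·9.81)
Solving for f: f = 82.49·2·9.81/((162/0.08)·4.47²) = 0.04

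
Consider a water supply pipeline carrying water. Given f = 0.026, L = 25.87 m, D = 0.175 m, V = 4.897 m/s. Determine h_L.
Formula: h_L = f \frac{L}{D} \frac{V^2}{2g}
h_L = 0.026·(25.87/0.175)·4.897²/(2·9.81) = 4.698 m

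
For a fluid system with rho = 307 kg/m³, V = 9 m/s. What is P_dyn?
Formula: P_{dyn} = \frac{1}{2} \rho V^2
P_dyn = 0.5·307·9²/1000 = 12.43 kPa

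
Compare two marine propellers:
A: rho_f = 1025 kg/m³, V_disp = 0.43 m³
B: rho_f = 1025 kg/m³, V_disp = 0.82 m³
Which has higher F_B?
F_B(A) = 4324 N, F_B(B) = 8245 N. Answer: B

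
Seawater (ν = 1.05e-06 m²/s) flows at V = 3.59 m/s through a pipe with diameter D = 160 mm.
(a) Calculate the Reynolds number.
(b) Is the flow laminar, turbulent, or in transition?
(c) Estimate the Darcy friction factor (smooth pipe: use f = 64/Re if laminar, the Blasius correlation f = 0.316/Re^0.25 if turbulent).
(a) Re = V·D/ν = 3.59·0.16/1.05e-06 = 547050
(b) Flow regime: turbulent (Re > 4000)
(c) Friction factor: f = 0.316/Re^0.25 = 0.316/547050^0.25 = 0.01162 (Blasius is strictly valid for Re ≲ 1e5; used here as the smooth-pipe estimate the problem specifies)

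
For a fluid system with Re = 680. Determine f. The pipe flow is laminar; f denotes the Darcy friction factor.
Formula: f = \frac{64}{Re}
f = 64/680 = 0.09412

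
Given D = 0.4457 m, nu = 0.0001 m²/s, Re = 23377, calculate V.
Formula: Re = \frac{V D}{\nu}
Substituting knowns: 23377 = V·0.4457/0.0001
Solving for V: V = 23377·0.0001/0.4457 = 5.245 m/s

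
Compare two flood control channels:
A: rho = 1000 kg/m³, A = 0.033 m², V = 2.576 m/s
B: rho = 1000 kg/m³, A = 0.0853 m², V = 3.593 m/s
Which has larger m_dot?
m_dot(A) = 85.01 kg/s, m_dot(B) = 306.5 kg/s. Answer: B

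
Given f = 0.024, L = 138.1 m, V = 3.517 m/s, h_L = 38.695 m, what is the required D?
Formula: h_L = f \frac{L}{D} \frac{V^2}{2g}
Substituting knowns: 38.695 = 0.024·(138.1/D)·3.517²/(2·9.81)
Solving for D: D = 0.024·138.1·3.517²/(2·9.81·38.695) = 0.054 m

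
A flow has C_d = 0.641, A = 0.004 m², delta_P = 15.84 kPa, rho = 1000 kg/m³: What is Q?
Formula: Q = C_d A \sqrt{\frac{2 \Delta P}{\rho}}
Q = 0.641·0.004·√(2·(15.84·1000)/1000)·1000 = 14.43 L/s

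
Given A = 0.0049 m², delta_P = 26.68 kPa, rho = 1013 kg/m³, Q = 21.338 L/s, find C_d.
Formula: Q = C_d A \sqrt{\frac{2 \Delta P}{\rho}}
Substituting knowns: 21.338 = C_d·0.0049·√(2·(26.68·1000)/1013)·1000
Solving for C_d: C_d = (21.338/1000)/(0.0049·√(2·(26.68·1000)/1013)) = 0.6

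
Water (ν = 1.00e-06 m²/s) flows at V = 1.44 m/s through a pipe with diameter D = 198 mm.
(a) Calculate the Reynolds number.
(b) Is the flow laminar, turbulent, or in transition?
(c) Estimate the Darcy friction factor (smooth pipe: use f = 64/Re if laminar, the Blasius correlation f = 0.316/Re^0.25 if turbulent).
(a) Re = V·D/ν = 1.44·0.198/1.00e-06 = 285120
(b) Flow regime: turbulent (Re > 4000)
(c) Friction factor: f = 0.316/Re^0.25 = 0.316/285120^0.25 = 0.01368 (Blasius is strictly valid for Re ≲ 1e5; used here as the smooth-pipe estimate the problem specifies)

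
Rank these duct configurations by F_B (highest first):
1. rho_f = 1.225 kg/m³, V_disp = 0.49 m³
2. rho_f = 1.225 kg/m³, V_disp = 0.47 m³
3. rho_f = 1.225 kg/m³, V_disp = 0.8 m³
Case 1: F_B = 5.888 N
Case 2: F_B = 5.648 N
Case 3: F_B = 9.614 N
Ranking (highest first): 3, 1, 2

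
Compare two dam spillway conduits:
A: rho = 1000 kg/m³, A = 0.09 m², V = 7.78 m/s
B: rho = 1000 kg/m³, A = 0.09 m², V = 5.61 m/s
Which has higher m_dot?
m_dot(A) = 700.2 kg/s, m_dot(B) = 504.9 kg/s. Answer: A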